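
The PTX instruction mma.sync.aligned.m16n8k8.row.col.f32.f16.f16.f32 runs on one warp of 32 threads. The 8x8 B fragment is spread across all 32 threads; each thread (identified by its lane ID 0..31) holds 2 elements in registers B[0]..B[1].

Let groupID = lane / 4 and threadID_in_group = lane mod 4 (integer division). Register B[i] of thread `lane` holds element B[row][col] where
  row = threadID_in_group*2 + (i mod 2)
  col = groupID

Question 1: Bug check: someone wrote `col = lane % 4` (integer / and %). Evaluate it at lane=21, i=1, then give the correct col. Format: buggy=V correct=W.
buggy=1 correct=5

`lane % 4`[21,1]->1
21: gid=5,tid=1
[1] (1*2+1,5) = (3,5)
col: 1 vs 5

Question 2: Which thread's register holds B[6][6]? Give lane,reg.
27,0

c=6⇒gr=6  r=6⇒th=3,odd=0
L=6*4+3=27  i=0=0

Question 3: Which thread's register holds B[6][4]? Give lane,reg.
19,0

c=4⇒gr=4  r=6⇒th=3,odd=0
L=4*4+3=19  i=0=0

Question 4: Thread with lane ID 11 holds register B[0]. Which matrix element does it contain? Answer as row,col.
lane 11: grp=2 (11/4), tig=3 (11%4)
i=0: r=3*2+0=6, c=grp=2

6,2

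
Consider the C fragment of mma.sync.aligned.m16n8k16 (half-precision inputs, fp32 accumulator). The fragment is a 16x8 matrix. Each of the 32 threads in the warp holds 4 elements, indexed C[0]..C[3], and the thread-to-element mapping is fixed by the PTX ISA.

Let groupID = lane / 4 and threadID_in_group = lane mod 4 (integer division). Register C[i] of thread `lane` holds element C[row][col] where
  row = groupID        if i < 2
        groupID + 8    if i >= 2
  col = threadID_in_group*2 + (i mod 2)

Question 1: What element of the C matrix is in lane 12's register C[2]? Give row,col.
lane 12: gr=3 (12/4), th=0 (12%4)
i=2: r=3+8=11, c=0*2+0=0

11,0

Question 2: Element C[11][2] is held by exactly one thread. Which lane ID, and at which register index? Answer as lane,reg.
r: 11->gid=3,r8=1  c: 2->tid=1,i&1=0
L=3*4+1=13  i=1*2+0=2

13,2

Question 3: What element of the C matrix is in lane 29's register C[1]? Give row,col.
7,3

lane 29: gr=7 (29/4), th=1 (29%4)
i=1: r=7+0=7, c=1*2+1=3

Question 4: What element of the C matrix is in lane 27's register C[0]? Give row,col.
lane 27⇒27/4=6, 27 mod 4=3
i=0  r:6+0⇒6  c:2·3+0⇒6

6,6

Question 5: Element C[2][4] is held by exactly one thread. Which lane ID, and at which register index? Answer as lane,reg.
10,0

r=2→G=2,rhi=0  c=4→T=2,p=0
L=2*4+2=10  i=0*2+0=0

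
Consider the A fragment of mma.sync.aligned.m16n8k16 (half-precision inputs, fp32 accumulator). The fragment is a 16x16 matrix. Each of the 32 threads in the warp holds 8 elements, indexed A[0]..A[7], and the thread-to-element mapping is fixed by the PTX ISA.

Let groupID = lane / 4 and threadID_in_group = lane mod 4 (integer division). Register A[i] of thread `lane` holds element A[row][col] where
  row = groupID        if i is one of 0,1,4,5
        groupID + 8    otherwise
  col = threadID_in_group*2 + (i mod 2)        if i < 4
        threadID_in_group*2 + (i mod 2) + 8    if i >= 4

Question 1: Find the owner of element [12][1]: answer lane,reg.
16,3

r: 12->gid=4,r8=1  c: 1->c8=0,tid=0,i&1=1
L=4*4+0=16  i=0*4+1*2+1=3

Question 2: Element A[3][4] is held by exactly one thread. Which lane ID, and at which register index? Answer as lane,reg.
14,0

r=3⇒gr=3,Rb=0  c=4⇒Cb=0,th=2,odd=0
L=3*4+2=14  i=0*4+0*2+0=0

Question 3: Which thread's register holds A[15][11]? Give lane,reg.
29,7

r=15→G=7,rhi=1  c=11→chi=1,T=1,p=1
L=7*4+1=29  i=1*4+1*2+1=7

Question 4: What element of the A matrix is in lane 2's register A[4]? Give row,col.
lane 2: gr=0 (2/4), th=2 (2%4)
i=4: r=0+0=0, c=2*2+0+8=12

0,12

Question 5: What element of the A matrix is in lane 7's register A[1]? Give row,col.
lane 7: gid=1 (7/4), tid=3 (7%4)
i=1: r=1+0=1, c=3*2+1+0=7

1,7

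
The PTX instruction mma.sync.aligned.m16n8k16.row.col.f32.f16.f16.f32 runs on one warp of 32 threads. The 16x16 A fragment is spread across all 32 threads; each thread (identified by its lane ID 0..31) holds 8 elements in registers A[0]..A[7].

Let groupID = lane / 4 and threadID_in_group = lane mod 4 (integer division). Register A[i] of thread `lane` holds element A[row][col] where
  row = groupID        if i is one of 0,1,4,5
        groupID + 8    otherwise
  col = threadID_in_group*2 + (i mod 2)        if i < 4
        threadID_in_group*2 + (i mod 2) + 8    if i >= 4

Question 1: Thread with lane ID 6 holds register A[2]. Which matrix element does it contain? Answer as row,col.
L=6->gid=6>>2=1, tid=6&3=2
[2]->row 1+8=9  col 2·2+0+0=4

9,4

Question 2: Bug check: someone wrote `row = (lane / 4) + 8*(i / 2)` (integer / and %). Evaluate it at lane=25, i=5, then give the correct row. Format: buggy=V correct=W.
buggy=22 correct=6

`(lane / 4) + 8*(i / 2)`[25,5]->22
lane 25: g=6 (25/4), t=1 (25%4)
i=5: r=6+0=6, c=1*2+1+8=11
row: 22 vs 6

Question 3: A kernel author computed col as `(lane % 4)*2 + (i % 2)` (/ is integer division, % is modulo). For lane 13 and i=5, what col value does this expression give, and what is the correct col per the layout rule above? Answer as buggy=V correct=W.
`(lane % 4)*2 + (i % 2)`[13,5]→3
L=13→G=13>>2=3, T=13&3=1
[5]→row 3+0=3  col 1·2+1+8=11
col: 3 vs 11

buggy=3 correct=11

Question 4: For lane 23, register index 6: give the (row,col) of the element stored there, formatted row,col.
L=23→G=23>>2=5, T=23&3=3
[6]→row 5+8=13  col 3·2+0+8=14

13,14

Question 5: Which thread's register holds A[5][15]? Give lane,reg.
r: 5->gid=5,r8=0  c: 15->c8=1,tid=3,i&1=1
L=5*4+3=23  i=1*4+0*2+1=5

23,5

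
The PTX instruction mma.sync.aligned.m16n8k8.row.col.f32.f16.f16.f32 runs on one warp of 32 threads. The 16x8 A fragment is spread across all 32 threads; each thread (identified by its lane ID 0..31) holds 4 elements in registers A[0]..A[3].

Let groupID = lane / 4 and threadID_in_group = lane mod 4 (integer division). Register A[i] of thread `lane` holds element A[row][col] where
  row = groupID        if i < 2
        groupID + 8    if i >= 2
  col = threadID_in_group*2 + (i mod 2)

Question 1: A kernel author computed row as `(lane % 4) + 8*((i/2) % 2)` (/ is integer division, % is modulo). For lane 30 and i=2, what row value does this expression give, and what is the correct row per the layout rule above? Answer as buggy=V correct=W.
buggy=10 correct=15

`(lane % 4) + 8*((i/2) % 2)`[30,2]->10
lane 30: gid=7 (30/4), tid=2 (30%4)
i=2: r=7+8=15, c=2*2+0=4
row: 10 vs 15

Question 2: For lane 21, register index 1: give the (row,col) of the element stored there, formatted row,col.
lane 21: g=5 (21/4), t=1 (21%4)
i=1: r=5+0=5, c=1*2+1=3

5,3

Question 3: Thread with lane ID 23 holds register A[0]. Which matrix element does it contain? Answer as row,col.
5,6

lane 23: gr=5 (23/4), th=3 (23%4)
i=0: r=5+0=5, c=3*2+0=6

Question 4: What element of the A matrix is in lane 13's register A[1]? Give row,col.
3,3

13: grp=3,tig=1
[1] (3+0,1*2+1) = (3,3)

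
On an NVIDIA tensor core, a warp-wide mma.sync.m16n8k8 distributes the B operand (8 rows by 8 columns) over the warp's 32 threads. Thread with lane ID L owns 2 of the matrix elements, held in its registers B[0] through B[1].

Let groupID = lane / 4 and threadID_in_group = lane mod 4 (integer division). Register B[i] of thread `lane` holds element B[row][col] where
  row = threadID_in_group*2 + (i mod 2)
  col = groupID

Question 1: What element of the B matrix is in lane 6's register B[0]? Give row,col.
4,1

6: gid=1,tid=2
[0] (2*2+0,1) = (4,1)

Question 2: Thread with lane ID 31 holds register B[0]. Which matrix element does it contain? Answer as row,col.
31: G=7,T=3
[0] (3*2+0,7) = (6,7)

6,7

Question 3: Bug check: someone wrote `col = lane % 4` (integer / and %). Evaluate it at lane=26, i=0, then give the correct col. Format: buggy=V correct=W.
`lane % 4`[26,0]⇒2
lane 26⇒26/4=6, 26 mod 4=2
i=0  r:2·2+0⇒4  c:6
col: 2 vs 6

buggy=2 correct=6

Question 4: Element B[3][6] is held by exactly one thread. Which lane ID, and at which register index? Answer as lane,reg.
c=6⇒gr=6  r=3⇒th=1,odd=1
L=6*4+1=25  i=1=1

25,1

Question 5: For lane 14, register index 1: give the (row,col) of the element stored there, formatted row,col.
14: gr=3,th=2
[1] (2*2+1,3) = (5,3)

5,3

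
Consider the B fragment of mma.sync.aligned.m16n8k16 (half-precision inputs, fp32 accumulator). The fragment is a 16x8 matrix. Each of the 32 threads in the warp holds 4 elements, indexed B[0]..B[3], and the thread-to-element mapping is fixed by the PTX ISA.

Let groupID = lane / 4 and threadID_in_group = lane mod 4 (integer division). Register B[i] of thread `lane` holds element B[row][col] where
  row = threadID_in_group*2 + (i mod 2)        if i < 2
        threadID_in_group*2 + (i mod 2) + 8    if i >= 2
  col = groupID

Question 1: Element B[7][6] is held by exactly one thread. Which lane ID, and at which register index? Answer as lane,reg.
c=6⇒gr=6  r=7⇒Rb=0,th=3,odd=1
L=6*4+3=27  i=0*2+1=1

27,1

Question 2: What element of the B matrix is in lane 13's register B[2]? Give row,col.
10,3

13: G=3,T=1
[2] (1*2+0+8,3) = (10,3)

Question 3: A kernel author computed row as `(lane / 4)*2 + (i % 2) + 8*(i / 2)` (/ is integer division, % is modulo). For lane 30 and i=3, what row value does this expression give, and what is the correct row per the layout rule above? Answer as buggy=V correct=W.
buggy=23 correct=13

`(lane / 4)*2 + (i % 2) + 8*(i / 2)`[30,3]=>23
30: grp=7,tig=2
[3] (2*2+1+8,7) = (13,7)
row: 23 vs 13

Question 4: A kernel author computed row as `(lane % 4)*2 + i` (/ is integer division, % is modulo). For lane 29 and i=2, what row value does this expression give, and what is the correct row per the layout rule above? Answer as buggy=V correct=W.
buggy=4 correct=10

`(lane % 4)*2 + i`[29,2]→4
29: G=7,T=1
[2] (1*2+0+8,7) = (10,7)
row: 4 vs 10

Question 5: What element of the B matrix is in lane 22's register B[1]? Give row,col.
22: gr=5,th=2
[1] (2*2+1+0,5) = (5,5)

5,5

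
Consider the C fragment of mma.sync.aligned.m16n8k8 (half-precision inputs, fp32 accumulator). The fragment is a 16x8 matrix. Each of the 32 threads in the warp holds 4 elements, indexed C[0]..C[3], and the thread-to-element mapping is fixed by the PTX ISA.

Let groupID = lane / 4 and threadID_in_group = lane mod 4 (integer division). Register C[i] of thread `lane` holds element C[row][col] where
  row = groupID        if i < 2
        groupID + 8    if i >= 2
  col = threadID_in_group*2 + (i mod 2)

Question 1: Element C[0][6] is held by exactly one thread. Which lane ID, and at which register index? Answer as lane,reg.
r=0->g=0,rb=0  c=6->t=3,b0=0
L=0*4+3=3  i=0*2+0=0

3,0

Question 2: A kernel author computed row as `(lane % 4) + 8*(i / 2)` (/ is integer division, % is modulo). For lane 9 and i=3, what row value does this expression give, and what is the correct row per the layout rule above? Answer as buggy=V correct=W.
`(lane % 4) + 8*(i / 2)`[9,3]→9
L=9→G=9>>2=2, T=9&3=1
[3]→row 2+8=10  col 1·2+1=3
row: 9 vs 10

buggy=9 correct=10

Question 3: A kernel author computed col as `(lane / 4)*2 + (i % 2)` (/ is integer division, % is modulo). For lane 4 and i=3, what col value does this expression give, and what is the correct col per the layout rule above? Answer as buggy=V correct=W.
`(lane / 4)*2 + (i % 2)`[4,3]⇒3
lane 4⇒4/4=1, 4 mod 4=0
i=3  r:1+8⇒9  c:2·0+1⇒1
col: 3 vs 1

buggy=3 correct=1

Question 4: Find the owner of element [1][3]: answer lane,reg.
r=1→G=1,rhi=0  c=3→T=1,p=1
L=1*4+1=5  i=0*2+1=1

5,1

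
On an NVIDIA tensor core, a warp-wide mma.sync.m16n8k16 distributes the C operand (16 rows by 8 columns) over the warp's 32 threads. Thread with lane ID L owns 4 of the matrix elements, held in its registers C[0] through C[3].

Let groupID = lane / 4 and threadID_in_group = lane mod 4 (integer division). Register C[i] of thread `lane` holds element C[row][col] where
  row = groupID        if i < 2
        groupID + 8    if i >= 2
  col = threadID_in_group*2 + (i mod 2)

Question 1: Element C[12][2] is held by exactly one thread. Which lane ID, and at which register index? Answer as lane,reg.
r=12⇒gr=4,Rb=1  c=2⇒th=1,odd=0
L=4*4+1=17  i=1*2+0=2

17,2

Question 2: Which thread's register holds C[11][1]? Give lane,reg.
12,3

r: 11->gid=3,r8=1  c: 1->tid=0,i&1=1
L=3*4+0=12  i=1*2+1=3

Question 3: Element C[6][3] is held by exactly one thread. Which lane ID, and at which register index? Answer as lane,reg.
25,1

r: 6->gid=6,r8=0  c: 3->tid=1,i&1=1
L=6*4+1=25  i=0*2+1=1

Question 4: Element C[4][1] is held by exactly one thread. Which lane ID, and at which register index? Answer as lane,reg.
r=4→G=4,rhi=0  c=1→T=0,p=1
L=4*4+0=16  i=0*2+1=1

16,1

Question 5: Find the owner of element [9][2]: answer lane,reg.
5,2

r: 9->gid=1,r8=1  c: 2->tid=1,i&1=0
L=1*4+1=5  i=1*2+0=2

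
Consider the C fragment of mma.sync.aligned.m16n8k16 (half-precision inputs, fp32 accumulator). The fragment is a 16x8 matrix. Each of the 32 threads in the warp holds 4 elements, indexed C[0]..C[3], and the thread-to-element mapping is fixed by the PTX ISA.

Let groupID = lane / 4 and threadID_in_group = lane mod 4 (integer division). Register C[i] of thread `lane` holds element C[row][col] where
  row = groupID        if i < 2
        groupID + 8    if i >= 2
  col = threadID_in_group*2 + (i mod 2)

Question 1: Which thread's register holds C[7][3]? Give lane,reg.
29,1

r: 7->gid=7,r8=0  c: 3->tid=1,i&1=1
L=7*4+1=29  i=0*2+1=1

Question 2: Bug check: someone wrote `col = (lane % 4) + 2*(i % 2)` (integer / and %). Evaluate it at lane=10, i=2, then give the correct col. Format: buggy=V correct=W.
buggy=2 correct=4

`(lane % 4) + 2*(i % 2)`[10,2]→2
L=10→G=10>>2=2, T=10&3=2
[2]→row 2+8=10  col 2·2+0=4
col: 2 vs 4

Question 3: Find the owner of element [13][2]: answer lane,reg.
r=13⇒gr=5,Rb=1  c=2⇒th=1,odd=0
L=5*4+1=21  i=1*2+0=2

21,2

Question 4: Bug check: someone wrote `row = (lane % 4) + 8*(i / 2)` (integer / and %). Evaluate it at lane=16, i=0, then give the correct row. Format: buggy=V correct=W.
buggy=0 correct=4

`(lane % 4) + 8*(i / 2)`[16,0]->0
L=16->gid=16>>2=4, tid=16&3=0
[0]->row 4+0=4  col 0·2+0=0
row: 0 vs 4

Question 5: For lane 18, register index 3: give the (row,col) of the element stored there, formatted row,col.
12,5

L=18→G=18>>2=4, T=18&3=2
[3]→row 4+8=12  col 2·2+1=5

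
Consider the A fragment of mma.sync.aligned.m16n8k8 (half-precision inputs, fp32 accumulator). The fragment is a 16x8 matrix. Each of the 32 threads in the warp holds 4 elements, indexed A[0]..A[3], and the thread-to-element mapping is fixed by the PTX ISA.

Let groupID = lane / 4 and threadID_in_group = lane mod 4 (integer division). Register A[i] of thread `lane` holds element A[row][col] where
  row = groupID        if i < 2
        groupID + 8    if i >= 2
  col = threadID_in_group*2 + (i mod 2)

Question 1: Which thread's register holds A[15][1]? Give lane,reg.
r=15→G=7,rhi=1  c=1→T=0,p=1
L=7*4+0=28  i=1*2+1=3

28,3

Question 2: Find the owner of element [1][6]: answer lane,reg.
r=1->g=1,rb=0  c=6->t=3,b0=0
L=1*4+3=7  i=0*2+0=0

7,0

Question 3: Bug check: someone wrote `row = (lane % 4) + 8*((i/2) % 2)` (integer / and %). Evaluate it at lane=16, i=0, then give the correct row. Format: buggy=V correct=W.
buggy=0 correct=4

`(lane % 4) + 8*((i/2) % 2)`[16,0]->0
16: g=4,t=0
[0] (4+0,0*2+0) = (4,0)
row: 0 vs 4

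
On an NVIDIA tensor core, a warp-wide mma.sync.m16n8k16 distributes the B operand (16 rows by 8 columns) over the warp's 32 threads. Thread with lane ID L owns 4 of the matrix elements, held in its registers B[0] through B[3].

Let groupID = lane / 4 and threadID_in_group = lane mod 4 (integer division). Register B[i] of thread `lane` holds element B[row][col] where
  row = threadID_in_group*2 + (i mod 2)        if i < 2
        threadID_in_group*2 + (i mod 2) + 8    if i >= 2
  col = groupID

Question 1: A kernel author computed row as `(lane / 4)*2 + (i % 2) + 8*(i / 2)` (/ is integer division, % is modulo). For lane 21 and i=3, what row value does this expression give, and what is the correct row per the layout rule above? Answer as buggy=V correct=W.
`(lane / 4)*2 + (i % 2) + 8*(i / 2)`[21,3]->19
lane 21->21/4=5, 21 mod 4=1
i=3  r:2·1+1+8->11  c:5
row: 19 vs 11

buggy=19 correct=11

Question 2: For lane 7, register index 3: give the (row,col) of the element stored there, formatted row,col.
7: g=1,t=3
[3] (3*2+1+8,1) = (15,1)

15,1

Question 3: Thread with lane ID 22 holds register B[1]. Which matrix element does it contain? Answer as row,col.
5,5

lane 22: gid=5 (22/4), tid=2 (22%4)
i=1: r=2*2+1+0=5, c=gid=5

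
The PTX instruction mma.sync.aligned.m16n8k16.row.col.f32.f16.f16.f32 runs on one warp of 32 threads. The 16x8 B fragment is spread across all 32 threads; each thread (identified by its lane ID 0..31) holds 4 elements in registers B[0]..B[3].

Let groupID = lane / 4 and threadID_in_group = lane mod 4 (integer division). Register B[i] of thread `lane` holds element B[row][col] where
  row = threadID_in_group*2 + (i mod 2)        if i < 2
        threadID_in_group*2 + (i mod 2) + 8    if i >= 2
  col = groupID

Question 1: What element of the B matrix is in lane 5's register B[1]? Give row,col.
lane 5→5/4=1, 5 mod 4=1
i=1  r:2·1+1+0→3  c:1

3,1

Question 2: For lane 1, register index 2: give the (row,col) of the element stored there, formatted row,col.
10,0

L=1=>grp=1>>2=0, tig=1&3=1
[2]=>row 1·2+0+8=10  col grp=0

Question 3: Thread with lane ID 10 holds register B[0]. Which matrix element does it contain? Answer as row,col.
L=10->g=10>>2=2, t=10&3=2
[0]->row 2·2+0+0=4  col g=2

4,2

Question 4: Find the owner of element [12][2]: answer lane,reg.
10,2

c=2⇒gr=2  r=12⇒Rb=1,th=2,odd=0
L=2*4+2=10  i=1*2+0=2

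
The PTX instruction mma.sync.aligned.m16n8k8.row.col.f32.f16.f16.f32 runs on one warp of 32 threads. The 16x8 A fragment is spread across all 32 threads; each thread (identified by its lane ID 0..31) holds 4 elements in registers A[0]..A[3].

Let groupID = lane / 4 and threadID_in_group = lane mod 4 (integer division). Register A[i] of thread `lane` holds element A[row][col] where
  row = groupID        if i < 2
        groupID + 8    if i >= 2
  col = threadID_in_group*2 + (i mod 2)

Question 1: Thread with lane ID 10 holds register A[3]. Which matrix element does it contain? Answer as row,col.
10: gid=2,tid=2
[3] (2+8,2*2+1) = (10,5)

10,5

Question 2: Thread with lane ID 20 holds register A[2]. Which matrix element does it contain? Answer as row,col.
13,0

L=20→G=20>>2=5, T=20&3=0
[2]→row 5+8=13  col 0·2+0=0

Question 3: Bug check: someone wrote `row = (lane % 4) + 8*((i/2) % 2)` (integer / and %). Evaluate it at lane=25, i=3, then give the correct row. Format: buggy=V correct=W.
buggy=9 correct=14

`(lane % 4) + 8*((i/2) % 2)`[25,3]->9
lane 25: gid=6 (25/4), tid=1 (25%4)
i=3: r=6+8=14, c=1*2+1=3
row: 9 vs 14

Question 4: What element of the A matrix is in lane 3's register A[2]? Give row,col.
8,6

L=3⇒gr=3>>2=0, th=3&3=3
[2]⇒row 0+8=8  col 3·2+0=6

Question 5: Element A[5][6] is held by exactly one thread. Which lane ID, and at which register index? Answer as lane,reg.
r: 5->gid=5,r8=0  c: 6->tid=3,i&1=0
L=5*4+3=23  i=0*2+0=0

23,0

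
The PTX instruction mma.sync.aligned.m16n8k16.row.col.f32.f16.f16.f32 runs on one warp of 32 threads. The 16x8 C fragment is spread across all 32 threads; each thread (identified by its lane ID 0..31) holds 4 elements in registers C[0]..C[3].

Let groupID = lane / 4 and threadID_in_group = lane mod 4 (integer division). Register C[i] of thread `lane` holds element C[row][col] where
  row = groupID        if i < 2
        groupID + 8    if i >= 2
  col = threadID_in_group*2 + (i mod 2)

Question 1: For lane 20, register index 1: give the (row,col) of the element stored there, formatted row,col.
20: gid=5,tid=0
[1] (5+0,0*2+1) = (5,1)

5,1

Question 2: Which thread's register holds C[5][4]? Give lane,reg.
r=5->g=5,rb=0  c=4->t=2,b0=0
L=5*4+2=22  i=0*2+0=0

22,0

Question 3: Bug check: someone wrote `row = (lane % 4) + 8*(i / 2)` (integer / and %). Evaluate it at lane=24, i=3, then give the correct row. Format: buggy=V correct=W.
`(lane % 4) + 8*(i / 2)`[24,3]⇒8
24: gr=6,th=0
[3] (6+8,0*2+1) = (14,1)
row: 8 vs 14

buggy=8 correct=14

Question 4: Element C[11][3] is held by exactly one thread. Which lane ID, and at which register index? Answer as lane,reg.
r=11→G=3,rhi=1  c=3→T=1,p=1
L=3*4+1=13  i=1*2+1=3

13,3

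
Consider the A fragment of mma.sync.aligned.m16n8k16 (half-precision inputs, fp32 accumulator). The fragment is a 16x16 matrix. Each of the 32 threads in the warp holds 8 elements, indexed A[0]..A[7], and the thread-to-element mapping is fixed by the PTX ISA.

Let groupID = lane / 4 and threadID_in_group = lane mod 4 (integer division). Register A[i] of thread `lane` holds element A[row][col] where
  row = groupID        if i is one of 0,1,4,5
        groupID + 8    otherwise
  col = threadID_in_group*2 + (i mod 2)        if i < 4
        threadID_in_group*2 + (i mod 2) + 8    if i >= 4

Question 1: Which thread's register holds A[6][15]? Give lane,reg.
r: 6->gid=6,r8=0  c: 15->c8=1,tid=3,i&1=1
L=6*4+3=27  i=1*4+0*2+1=5

27,5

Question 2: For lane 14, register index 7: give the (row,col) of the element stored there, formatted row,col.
11,13

lane 14: G=3 (14/4), T=2 (14%4)
i=7: r=3+8=11, c=2*2+1+8=13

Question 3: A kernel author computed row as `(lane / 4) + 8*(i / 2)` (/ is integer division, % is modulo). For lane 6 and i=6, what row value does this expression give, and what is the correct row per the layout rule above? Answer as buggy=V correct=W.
`(lane / 4) + 8*(i / 2)`[6,6]⇒25
lane 6: gr=1 (6/4), th=2 (6%4)
i=6: r=1+8=9, c=2*2+0+8=12
row: 25 vs 9

buggy=25 correct=9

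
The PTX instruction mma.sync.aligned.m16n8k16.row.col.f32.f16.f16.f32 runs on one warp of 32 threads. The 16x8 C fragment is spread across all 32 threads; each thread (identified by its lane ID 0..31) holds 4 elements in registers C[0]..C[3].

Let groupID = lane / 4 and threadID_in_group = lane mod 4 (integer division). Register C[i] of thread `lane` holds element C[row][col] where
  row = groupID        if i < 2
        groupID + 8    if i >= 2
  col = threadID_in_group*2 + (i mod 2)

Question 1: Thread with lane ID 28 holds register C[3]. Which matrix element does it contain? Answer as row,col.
L=28=>grp=28>>2=7, tig=28&3=0
[3]=>row 7+8=15  col 0·2+1=1

15,1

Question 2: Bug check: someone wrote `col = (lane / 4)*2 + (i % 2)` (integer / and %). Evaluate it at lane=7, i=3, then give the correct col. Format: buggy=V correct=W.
buggy=3 correct=7

`(lane / 4)*2 + (i % 2)`[7,3]→3
7: G=1,T=3
[3] (1+8,3*2+1) = (9,7)
col: 3 vs 7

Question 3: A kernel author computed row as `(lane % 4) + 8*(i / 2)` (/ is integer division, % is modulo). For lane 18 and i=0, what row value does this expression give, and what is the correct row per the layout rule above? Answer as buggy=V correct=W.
`(lane % 4) + 8*(i / 2)`[18,0]=>2
L=18=>grp=18>>2=4, tig=18&3=2
[0]=>row 4+0=4  col 2·2+0=4
row: 2 vs 4

buggy=2 correct=4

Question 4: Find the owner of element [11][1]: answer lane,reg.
r: 11->gid=3,r8=1  c: 1->tid=0,i&1=1
L=3*4+0=12  i=1*2+1=3

12,3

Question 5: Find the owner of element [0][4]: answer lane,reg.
2,0

r:0=>grp=0,rB=0  c:4=>tig=2,lo=0
L=0*4+2=2  i=0*2+0=0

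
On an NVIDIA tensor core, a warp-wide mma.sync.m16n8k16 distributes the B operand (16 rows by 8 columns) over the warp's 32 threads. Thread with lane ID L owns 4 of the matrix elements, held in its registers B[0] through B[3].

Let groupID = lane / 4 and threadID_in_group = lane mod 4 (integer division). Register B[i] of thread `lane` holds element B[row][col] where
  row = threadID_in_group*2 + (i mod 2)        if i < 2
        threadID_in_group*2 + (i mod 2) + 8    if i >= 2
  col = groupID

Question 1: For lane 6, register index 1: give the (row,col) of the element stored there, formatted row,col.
5,1

6: grp=1,tig=2
[1] (2*2+1+0,1) = (5,1)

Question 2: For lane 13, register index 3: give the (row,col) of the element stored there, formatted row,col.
13: grp=3,tig=1
[3] (1*2+1+8,3) = (11,3)

11,3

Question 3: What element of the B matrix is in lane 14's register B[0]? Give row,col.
4,3

L=14=>grp=14>>2=3, tig=14&3=2
[0]=>row 2·2+0+0=4  col grp=3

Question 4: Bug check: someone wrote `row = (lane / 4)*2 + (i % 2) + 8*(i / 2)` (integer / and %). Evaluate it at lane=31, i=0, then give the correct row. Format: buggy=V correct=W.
buggy=14 correct=6

`(lane / 4)*2 + (i % 2) + 8*(i / 2)`[31,0]=>14
L=31=>grp=31>>2=7, tig=31&3=3
[0]=>row 3·2+0+0=6  col grp=7
row: 14 vs 6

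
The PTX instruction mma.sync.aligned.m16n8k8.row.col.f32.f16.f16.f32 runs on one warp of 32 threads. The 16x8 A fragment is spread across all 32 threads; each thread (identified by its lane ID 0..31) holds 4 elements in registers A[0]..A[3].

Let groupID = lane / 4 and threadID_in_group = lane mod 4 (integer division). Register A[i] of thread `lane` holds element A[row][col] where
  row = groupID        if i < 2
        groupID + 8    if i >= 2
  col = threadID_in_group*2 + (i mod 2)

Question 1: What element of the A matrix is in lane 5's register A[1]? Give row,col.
L=5->gid=5>>2=1, tid=5&3=1
[1]->row 1+0=1  col 1·2+1=3

1,3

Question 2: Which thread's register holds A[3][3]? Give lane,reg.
r=3→G=3,rhi=0  c=3→T=1,p=1
L=3*4+1=13  i=0*2+1=1

13,1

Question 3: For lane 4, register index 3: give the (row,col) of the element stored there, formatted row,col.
lane 4: g=1 (4/4), t=0 (4%4)
i=3: r=1+8=9, c=0*2+1=1

9,1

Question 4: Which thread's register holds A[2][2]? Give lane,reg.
r=2→G=2,rhi=0  c=2→T=1,p=0
L=2*4+1=9  i=0*2+0=0

9,0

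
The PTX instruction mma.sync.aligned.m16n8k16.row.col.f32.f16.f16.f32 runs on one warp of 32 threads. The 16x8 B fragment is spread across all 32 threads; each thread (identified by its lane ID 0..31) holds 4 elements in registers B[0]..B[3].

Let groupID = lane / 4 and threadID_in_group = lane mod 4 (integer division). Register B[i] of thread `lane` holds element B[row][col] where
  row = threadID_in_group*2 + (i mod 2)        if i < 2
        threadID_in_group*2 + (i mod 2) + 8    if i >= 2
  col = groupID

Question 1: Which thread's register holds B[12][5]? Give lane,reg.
22,2

c=5⇒gr=5  r=12⇒Rb=1,th=2,odd=0
L=5*4+2=22  i=1*2+0=2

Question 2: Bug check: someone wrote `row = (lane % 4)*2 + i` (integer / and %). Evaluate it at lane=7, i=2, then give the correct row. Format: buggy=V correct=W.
`(lane % 4)*2 + i`[7,2]=>8
lane 7: grp=1 (7/4), tig=3 (7%4)
i=2: r=3*2+0+8=14, c=grp=1
row: 8 vs 14

buggy=8 correct=14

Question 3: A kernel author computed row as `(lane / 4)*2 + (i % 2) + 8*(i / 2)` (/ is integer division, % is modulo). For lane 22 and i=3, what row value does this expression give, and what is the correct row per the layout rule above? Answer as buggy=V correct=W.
buggy=19 correct=13

`(lane / 4)*2 + (i % 2) + 8*(i / 2)`[22,3]->19
L=22->gid=22>>2=5, tid=22&3=2
[3]->row 2·2+1+8=13  col gid=5
row: 19 vs 13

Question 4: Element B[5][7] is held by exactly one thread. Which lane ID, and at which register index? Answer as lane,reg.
c=7->g=7  r=5->rb=0,t=2,b0=1
L=7*4+2=30  i=0*2+1=1

30,1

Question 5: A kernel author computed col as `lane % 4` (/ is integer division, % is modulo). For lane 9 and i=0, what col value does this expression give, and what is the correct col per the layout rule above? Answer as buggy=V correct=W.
`lane % 4`[9,0]→1
L=9→G=9>>2=2, T=9&3=1
[0]→row 1·2+0+0=2  col G=2
col: 1 vs 2

buggy=1 correct=2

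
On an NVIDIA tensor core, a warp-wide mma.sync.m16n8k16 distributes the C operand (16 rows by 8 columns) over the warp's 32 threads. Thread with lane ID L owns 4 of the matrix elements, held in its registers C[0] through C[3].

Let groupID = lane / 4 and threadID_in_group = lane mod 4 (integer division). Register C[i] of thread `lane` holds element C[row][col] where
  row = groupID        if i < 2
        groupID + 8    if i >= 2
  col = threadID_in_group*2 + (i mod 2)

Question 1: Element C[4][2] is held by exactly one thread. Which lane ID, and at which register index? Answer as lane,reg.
r=4→G=4,rhi=0  c=2→T=1,p=0
L=4*4+1=17  i=0*2+0=0

17,0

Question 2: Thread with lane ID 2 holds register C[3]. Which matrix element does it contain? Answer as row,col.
8,5

lane 2: gid=0 (2/4), tid=2 (2%4)
i=3: r=0+8=8, c=2*2+1=5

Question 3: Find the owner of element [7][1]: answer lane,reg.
28,1

r:7=>grp=7,rB=0  c:1=>tig=0,lo=1
L=7*4+0=28  i=0*2+1=1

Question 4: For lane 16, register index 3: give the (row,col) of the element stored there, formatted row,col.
12,1

L=16->gid=16>>2=4, tid=16&3=0
[3]->row 4+8=12  col 0·2+1=1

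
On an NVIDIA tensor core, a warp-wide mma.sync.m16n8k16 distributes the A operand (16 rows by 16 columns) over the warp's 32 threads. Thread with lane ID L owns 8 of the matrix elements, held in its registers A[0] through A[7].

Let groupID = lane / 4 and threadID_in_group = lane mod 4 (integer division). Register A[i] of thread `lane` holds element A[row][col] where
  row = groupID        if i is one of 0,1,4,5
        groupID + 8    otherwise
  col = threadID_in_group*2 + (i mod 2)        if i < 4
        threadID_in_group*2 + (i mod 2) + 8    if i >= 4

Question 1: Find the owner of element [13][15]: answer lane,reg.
r: 13->gid=5,r8=1  c: 15->c8=1,tid=3,i&1=1
L=5*4+3=23  i=1*4+1*2+1=7

23,7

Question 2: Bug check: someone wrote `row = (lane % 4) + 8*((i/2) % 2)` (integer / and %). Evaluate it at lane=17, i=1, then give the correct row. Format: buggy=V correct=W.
`(lane % 4) + 8*((i/2) % 2)`[17,1]->1
L=17->gid=17>>2=4, tid=17&3=1
[1]->row 4+0=4  col 1·2+1+0=3
row: 1 vs 4

buggy=1 correct=4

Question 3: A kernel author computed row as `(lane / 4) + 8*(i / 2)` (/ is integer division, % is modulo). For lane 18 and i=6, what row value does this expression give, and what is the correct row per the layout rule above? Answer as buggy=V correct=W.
`(lane / 4) + 8*(i / 2)`[18,6]->28
L=18->g=18>>2=4, t=18&3=2
[6]->row 4+8=12  col 2·2+0+8=12
row: 28 vs 12

buggy=28 correct=12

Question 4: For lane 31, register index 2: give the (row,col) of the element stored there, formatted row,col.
15,6

lane 31: gr=7 (31/4), th=3 (31%4)
i=2: r=7+8=15, c=3*2+0+0=6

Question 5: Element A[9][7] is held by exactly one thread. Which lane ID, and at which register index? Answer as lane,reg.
r: 9->gid=1,r8=1  c: 7->c8=0,tid=3,i&1=1
L=1*4+3=7  i=0*4+1*2+1=3

7,3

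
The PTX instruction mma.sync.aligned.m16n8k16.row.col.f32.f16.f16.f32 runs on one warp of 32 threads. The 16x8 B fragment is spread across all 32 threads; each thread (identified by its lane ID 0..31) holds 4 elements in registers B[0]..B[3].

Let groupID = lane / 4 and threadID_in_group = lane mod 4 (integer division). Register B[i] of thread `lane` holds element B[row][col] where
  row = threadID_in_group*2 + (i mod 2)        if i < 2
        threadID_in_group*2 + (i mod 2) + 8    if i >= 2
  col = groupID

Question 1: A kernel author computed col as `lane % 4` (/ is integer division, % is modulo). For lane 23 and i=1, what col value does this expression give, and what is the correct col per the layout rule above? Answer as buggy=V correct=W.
`lane % 4`[23,1]⇒3
L=23⇒gr=23>>2=5, th=23&3=3
[1]⇒row 3·2+1+0=7  col gr=5
col: 3 vs 5

buggy=3 correct=5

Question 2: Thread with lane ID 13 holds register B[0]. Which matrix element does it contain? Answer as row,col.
lane 13: grp=3 (13/4), tig=1 (13%4)
i=0: r=1*2+0+0=2, c=grp=3

2,3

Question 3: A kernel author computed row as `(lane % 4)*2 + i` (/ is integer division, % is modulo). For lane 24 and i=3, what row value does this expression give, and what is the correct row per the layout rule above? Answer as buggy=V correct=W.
`(lane % 4)*2 + i`[24,3]->3
lane 24->24/4=6, 24 mod 4=0
i=3  r:2·0+1+8->9  c:6
row: 3 vs 9

buggy=3 correct=9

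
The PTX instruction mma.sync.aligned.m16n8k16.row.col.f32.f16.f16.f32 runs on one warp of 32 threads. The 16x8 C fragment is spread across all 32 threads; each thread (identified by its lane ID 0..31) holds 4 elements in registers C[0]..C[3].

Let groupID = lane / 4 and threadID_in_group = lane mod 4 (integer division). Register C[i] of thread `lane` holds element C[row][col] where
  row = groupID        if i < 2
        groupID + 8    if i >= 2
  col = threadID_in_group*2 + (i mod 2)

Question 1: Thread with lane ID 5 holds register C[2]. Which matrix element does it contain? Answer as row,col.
9,2

5: gr=1,th=1
[2] (1+8,1*2+0) = (9,2)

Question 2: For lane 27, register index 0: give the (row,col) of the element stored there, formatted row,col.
6,6

lane 27->27/4=6, 27 mod 4=3
i=0  r:6+0->6  c:2·3+0->6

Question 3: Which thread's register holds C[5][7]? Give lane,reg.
23,1

r: 5->gid=5,r8=0  c: 7->tid=3,i&1=1
L=5*4+3=23  i=0*2+1=1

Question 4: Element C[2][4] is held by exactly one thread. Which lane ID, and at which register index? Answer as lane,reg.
r=2→G=2,rhi=0  c=4→T=2,p=0
L=2*4+2=10  i=0*2+0=0

10,0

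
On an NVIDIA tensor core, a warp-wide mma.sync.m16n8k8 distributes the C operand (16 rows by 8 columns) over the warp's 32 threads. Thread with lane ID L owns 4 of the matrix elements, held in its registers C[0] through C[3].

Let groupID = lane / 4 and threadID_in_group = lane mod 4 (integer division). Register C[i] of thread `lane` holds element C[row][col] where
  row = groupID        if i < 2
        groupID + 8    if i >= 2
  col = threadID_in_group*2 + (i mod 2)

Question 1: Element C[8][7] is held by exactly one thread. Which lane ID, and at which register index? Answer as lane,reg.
3,3

r=8->g=0,rb=1  c=7->t=3,b0=1
L=0*4+3=3  i=1*2+1=3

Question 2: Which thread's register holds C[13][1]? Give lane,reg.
r:13=>grp=5,rB=1  c:1=>tig=0,lo=1
L=5*4+0=20  i=1*2+1=3

20,3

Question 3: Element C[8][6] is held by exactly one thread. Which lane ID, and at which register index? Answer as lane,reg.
r=8->g=0,rb=1  c=6->t=3,b0=0
L=0*4+3=3  i=1*2+0=2

3,2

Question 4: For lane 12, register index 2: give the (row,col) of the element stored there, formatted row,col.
12: grp=3,tig=0
[2] (3+8,0*2+0) = (11,0)

11,0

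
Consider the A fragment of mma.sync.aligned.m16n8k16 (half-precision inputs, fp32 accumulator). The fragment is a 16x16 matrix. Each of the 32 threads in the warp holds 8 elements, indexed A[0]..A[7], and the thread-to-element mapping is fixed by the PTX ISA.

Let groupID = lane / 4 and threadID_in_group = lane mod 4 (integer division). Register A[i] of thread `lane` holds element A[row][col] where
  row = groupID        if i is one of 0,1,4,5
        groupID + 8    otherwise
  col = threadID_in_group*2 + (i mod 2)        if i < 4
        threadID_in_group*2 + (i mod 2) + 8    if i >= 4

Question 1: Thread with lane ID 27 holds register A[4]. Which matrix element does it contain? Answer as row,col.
6,14

27: G=6,T=3
[4] (6+0,3*2+0+8) = (6,14)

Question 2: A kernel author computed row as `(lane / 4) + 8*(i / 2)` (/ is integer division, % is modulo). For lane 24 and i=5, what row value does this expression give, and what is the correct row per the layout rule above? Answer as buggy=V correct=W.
buggy=22 correct=6

`(lane / 4) + 8*(i / 2)`[24,5]→22
L=24→G=24>>2=6, T=24&3=0
[5]→row 6+0=6  col 0·2+1+8=9
row: 22 vs 6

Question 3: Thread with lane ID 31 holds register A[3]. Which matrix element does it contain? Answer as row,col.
L=31⇒gr=31>>2=7, th=31&3=3
[3]⇒row 7+8=15  col 3·2+1+0=7

15,7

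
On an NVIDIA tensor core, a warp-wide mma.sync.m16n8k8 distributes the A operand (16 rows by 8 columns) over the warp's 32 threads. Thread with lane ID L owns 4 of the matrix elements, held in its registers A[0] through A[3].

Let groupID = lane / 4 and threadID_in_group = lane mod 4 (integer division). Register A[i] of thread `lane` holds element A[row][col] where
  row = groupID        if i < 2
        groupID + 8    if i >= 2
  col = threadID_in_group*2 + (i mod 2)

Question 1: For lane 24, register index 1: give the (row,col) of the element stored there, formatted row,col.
6,1

lane 24: G=6 (24/4), T=0 (24%4)
i=1: r=6+0=6, c=0*2+1=1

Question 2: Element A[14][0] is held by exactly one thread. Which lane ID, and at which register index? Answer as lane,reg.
r=14→G=6,rhi=1  c=0→T=0,p=0
L=6*4+0=24  i=1*2+0=2

24,2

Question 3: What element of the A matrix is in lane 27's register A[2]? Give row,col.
14,6

lane 27⇒27/4=6, 27 mod 4=3
i=2  r:6+8⇒14  c:2·3+0⇒6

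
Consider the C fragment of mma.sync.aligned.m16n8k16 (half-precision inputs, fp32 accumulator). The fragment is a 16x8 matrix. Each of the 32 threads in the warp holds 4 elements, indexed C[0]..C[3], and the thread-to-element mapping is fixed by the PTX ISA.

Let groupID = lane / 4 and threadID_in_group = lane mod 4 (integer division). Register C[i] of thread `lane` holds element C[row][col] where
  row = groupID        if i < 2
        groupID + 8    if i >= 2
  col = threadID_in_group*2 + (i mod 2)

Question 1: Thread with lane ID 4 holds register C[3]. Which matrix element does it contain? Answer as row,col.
9,1

4: gr=1,th=0
[3] (1+8,0*2+1) = (9,1)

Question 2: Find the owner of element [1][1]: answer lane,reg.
4,1

r=1->g=1,rb=0  c=1->t=0,b0=1
L=1*4+0=4  i=0*2+1=1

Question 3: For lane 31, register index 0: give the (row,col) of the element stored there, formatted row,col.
lane 31⇒31/4=7, 31 mod 4=3
i=0  r:7+0⇒7  c:2·3+0⇒6

7,6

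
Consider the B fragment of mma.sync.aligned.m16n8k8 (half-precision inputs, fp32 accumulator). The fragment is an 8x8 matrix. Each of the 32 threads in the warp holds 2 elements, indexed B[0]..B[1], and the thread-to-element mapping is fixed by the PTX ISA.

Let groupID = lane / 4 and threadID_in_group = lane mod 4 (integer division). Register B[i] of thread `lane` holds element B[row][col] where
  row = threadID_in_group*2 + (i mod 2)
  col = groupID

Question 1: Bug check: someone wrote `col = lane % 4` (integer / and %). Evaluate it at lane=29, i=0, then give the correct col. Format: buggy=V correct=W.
`lane % 4`[29,0]->1
29: g=7,t=1
[0] (1*2+0,7) = (2,7)
col: 1 vs 7

buggy=1 correct=7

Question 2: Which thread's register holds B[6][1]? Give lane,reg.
c:1=>grp=1  r:6=>tig=3,lo=0
L=1*4+3=7  i=0=0

7,0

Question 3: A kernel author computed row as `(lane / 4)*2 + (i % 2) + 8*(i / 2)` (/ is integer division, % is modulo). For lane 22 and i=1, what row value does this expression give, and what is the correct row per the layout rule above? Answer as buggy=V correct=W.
`(lane / 4)*2 + (i % 2) + 8*(i / 2)`[22,1]->11
L=22->g=22>>2=5, t=22&3=2
[1]->row 2·2+1=5  col g=5
row: 11 vs 5

buggy=11 correct=5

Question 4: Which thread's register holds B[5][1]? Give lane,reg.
c=1⇒gr=1  r=5⇒th=2,odd=1
L=1*4+2=6  i=1=1

6,1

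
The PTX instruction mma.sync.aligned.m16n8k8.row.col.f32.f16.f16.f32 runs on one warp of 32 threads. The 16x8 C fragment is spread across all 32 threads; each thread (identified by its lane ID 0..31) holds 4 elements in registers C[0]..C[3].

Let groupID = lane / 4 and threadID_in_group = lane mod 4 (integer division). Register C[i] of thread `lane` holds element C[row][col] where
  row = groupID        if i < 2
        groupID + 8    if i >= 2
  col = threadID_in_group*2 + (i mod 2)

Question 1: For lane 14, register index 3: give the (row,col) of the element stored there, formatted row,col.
lane 14->14/4=3, 14 mod 4=2
i=3  r:3+8->11  c:2·2+1->5

11,5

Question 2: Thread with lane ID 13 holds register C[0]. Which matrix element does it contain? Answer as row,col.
L=13->g=13>>2=3, t=13&3=1
[0]->row 3+0=3  col 1·2+0=2

3,2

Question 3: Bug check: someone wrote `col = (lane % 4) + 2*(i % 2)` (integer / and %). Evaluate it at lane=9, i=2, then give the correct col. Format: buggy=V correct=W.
`(lane % 4) + 2*(i % 2)`[9,2]⇒1
9: gr=2,th=1
[2] (2+8,1*2+0) = (10,2)
col: 1 vs 2

buggy=1 correct=2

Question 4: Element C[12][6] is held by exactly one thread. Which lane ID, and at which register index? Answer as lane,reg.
r=12->g=4,rb=1  c=6->t=3,b0=0
L=4*4+3=19  i=1*2+0=2

19,2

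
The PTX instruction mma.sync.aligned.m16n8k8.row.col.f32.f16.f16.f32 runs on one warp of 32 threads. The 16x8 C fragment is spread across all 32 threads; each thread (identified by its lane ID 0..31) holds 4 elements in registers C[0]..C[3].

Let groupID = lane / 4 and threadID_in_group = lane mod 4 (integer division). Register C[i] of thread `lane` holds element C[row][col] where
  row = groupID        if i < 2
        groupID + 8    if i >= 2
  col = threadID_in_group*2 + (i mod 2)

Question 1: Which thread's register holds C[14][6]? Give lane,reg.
27,2

r: 14->gid=6,r8=1  c: 6->tid=3,i&1=0
L=6*4+3=27  i=1*2+0=2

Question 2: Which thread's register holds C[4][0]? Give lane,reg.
16,0

r: 4->gid=4,r8=0  c: 0->tid=0,i&1=0
L=4*4+0=16  i=0*2+0=0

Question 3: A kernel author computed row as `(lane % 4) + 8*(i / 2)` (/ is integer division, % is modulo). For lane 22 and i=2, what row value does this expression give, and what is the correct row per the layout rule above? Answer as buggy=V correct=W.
`(lane % 4) + 8*(i / 2)`[22,2]⇒10
L=22⇒gr=22>>2=5, th=22&3=2
[2]⇒row 5+8=13  col 2·2+0=4
row: 10 vs 13

buggy=10 correct=13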